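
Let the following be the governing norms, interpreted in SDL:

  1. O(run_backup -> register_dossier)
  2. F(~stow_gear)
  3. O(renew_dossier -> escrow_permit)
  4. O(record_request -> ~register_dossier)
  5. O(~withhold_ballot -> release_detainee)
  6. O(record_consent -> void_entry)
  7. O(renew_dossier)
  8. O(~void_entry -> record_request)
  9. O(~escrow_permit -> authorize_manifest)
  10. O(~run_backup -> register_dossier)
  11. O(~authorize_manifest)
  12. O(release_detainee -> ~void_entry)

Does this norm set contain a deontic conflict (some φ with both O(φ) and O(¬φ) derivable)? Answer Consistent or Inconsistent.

Premise 9 is O(~escrow_permit -> authorize_manifest), but O(~escrow_permit) is not derivable from the premises, so it does not yield O(authorize_manifest).
So O(authorize_manifest) is not derivable, and the apparent clash with O(~authorize_manifest) does not arise.
A world satisfying every obligation exists (e.g. authorize_manifest=false, escrow_permit=true, record_consent=false, record_request=false, register_dossier=true, release_detainee=false, renew_dossier=true, run_backup=false, stow_gear=true, void_entry=true, withhold_ballot=true); no atom is both obligatory and forbidden, so the set is consistent.

Consistent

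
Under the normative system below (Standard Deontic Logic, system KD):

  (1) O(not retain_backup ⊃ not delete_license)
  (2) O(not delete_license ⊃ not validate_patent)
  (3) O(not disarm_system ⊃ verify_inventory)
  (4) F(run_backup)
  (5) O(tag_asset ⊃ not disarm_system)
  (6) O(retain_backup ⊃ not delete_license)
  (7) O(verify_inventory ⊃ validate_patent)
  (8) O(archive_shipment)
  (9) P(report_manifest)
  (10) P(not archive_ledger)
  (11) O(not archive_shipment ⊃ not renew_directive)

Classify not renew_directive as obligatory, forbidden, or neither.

Premise 11 is O(not archive_shipment ⊃ not renew_directive), but O(not archive_shipment) is not derivable from the premises, so it does not yield O(not renew_directive).
No premise or chain of K-axiom applications forces O(not renew_directive), and none forces O(renew_directive). So not renew_directive is neither obligatory nor forbidden under these norms.

Neither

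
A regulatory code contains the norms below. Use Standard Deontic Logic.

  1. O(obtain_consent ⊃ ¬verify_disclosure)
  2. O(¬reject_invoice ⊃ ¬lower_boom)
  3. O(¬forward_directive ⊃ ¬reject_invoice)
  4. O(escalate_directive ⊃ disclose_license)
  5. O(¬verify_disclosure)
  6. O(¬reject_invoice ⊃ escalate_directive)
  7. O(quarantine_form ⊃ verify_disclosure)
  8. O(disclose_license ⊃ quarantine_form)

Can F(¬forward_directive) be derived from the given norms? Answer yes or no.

Premise 5 gives O(¬verify_disclosure).
The contrapositive of premise 7 (O(quarantine_form ⊃ verify_disclosure)) is O(¬verify_disclosure ⊃ ¬quarantine_form), and O(¬verify_disclosure) is already established, so O(¬quarantine_form).
Premise 8, O(disclose_license ⊃ quarantine_form), contraposes to O(¬quarantine_form ⊃ ¬disclose_license); with O(¬quarantine_form) we get O(¬disclose_license).
Premise 4, O(escalate_directive ⊃ disclose_license), contraposes to O(¬disclose_license ⊃ ¬escalate_directive); with O(¬disclose_license) we get O(¬escalate_directive).
Premise 6, O(¬reject_invoice ⊃ escalate_directive), contraposes to O(¬escalate_directive ⊃ reject_invoice); with O(¬escalate_directive) we get O(reject_invoice).
The contrapositive of premise 3 (O(¬forward_directive ⊃ ¬reject_invoice)) is O(reject_invoice ⊃ forward_directive), and O(reject_invoice) is already established, so O(forward_directive).
Premises 1, 2 do not contribute to this derivation.
So O(forward_directive) holds, i.e. F(¬forward_directive). The claim follows.

Yes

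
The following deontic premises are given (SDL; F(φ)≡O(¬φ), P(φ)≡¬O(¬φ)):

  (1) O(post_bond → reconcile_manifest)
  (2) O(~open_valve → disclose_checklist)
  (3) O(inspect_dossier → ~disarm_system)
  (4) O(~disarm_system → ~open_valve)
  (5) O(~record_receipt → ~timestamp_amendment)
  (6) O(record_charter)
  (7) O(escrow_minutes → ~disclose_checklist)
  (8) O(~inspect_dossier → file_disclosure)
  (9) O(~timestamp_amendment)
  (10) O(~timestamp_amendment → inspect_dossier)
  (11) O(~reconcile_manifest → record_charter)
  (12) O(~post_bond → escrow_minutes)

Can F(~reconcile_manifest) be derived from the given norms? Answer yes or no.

From premise 9 we have O(~timestamp_amendment).
Premise 10 is O(~timestamp_amendment → inspect_dossier); since O(~timestamp_amendment), deontic closure gives O(inspect_dossier).
Premise 3 is O(inspect_dossier → ~disarm_system); since O(inspect_dossier), deontic closure gives O(~disarm_system).
From O(~disarm_system) and premise 4, O(~disarm_system → ~open_valve), we obtain O(~open_valve).
Applying K to premise 2 (O(~open_valve → disclose_checklist)) and O(~open_valve) yields O(disclose_checklist).
The contrapositive of premise 7 (O(escrow_minutes → ~disclose_checklist)) is O(disclose_checklist → ~escrow_minutes), and O(disclose_checklist) is already established, so O(~escrow_minutes).
Premise 12, O(~post_bond → escrow_minutes), contraposes to O(~escrow_minutes → post_bond); with O(~escrow_minutes) we get O(post_bond).
Applying K to premise 1 (O(post_bond → reconcile_manifest)) and O(post_bond) yields O(reconcile_manifest).
Premises 5, 6, 8, 11 do not contribute to this derivation.
So O(reconcile_manifest) holds, i.e. F(~reconcile_manifest). The claim follows.

Yes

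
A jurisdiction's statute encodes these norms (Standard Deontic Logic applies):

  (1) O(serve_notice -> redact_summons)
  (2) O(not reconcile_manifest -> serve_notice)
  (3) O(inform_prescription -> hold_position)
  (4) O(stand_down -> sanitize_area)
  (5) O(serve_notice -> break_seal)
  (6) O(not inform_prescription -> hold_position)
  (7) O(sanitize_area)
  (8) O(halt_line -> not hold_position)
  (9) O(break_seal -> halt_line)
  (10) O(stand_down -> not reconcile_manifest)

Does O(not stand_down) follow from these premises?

Premises 6 and 3 are O(not inform_prescription -> hold_position) and O(inform_prescription -> hold_position); every ideal world satisfies not inform_prescription or inform_prescription, so in either case hold_position holds — hence O(hold_position).
Premise 8, O(halt_line -> not hold_position), contraposes to O(hold_position -> not halt_line); with O(hold_position) we get O(not halt_line).
The contrapositive of premise 9 (O(break_seal -> halt_line)) is O(not halt_line -> not break_seal), and O(not halt_line) is already established, so O(not break_seal).
Premise 5, O(serve_notice -> break_seal), contraposes to O(not break_seal -> not serve_notice); with O(not break_seal) we get O(not serve_notice).
The contrapositive of premise 2 (O(not reconcile_manifest -> serve_notice)) is O(not serve_notice -> reconcile_manifest), and O(not serve_notice) is already established, so O(reconcile_manifest).
Premise 10 is O(stand_down -> not reconcile_manifest); contrapositively O(reconcile_manifest -> not stand_down). Since O(reconcile_manifest) holds, K gives O(not stand_down).
Premises 1, 4, 7 do not contribute to this derivation.
So O(not stand_down) follows.

Yes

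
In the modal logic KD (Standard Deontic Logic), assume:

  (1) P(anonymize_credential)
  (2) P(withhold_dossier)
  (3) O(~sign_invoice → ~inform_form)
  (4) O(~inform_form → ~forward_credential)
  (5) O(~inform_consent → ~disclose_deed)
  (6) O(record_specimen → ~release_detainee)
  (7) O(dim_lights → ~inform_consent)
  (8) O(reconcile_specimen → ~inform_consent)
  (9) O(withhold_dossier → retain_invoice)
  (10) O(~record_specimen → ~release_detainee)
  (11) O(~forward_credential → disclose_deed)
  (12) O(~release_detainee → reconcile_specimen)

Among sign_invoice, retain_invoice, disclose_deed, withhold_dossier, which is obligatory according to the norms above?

sign_invoice

Premises 10 and 6 are O(~record_specimen → ~release_detainee) and O(record_specimen → ~release_detainee); every ideal world satisfies ~record_specimen or record_specimen, so in either case ~release_detainee holds — hence O(~release_detainee).
Premise 12 is O(~release_detainee → reconcile_specimen); since O(~release_detainee), deontic closure gives O(reconcile_specimen).
From O(reconcile_specimen) and premise 8, O(reconcile_specimen → ~inform_consent), we obtain O(~inform_consent).
Premise 5 is O(~inform_consent → ~disclose_deed); since O(~inform_consent), deontic closure gives O(~disclose_deed).
The contrapositive of premise 11 (O(~forward_credential → disclose_deed)) is O(~disclose_deed → forward_credential), and O(~disclose_deed) is already established, so O(forward_credential).
The contrapositive of premise 4 (O(~inform_form → ~forward_credential)) is O(forward_credential → inform_form), and O(forward_credential) is already established, so O(inform_form).
Premise 3, O(~sign_invoice → ~inform_form), contraposes to O(inform_form → sign_invoice); with O(inform_form) we get O(sign_invoice).
So O(sign_invoice) holds — sign_invoice is obligatory. None of the other listed options is made obligatory by any chain of premises.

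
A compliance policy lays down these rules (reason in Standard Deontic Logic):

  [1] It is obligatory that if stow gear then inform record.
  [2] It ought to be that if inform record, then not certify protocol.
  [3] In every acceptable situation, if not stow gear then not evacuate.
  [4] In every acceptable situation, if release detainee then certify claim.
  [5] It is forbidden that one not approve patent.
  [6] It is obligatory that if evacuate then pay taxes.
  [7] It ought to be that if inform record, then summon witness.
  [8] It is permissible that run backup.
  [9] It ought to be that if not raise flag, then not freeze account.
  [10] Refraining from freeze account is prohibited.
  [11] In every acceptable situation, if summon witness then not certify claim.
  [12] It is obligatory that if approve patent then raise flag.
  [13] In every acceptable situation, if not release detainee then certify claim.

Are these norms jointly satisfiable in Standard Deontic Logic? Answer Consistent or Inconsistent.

Premise 9 is O(¬raise_flag → ¬freeze_account), but O(¬raise_flag) is not derivable from the premises, so it does not yield O(¬freeze_account).
So O(¬freeze_account) is not derivable, and the apparent clash with O(freeze_account) does not arise.
A world satisfying every obligation exists (e.g. approve_patent=true, certify_claim=true, certify_protocol=false, evacuate=false, freeze_account=true, inform_record=false, pay_taxes=false, raise_flag=true, release_detainee=false, run_backup=false, stow_gear=false, summon_witness=false); no atom is both obligatory and forbidden, so the set is consistent.

Consistent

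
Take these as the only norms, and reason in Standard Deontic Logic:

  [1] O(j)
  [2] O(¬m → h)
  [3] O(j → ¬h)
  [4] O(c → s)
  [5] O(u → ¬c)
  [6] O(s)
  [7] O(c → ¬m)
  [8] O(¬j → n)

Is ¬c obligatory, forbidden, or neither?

Premise 1 gives O(j).
From O(j) and premise 3, O(j → ¬h), we obtain O(¬h).
The contrapositive of premise 2 (O(¬m → h)) is O(¬h → m), and O(¬h) is already established, so O(m).
Premise 7 is O(c → ¬m); contrapositively O(m → ¬c). Since O(m) holds, K gives O(¬c).
Premises 4, 5, 6, 8 do not contribute to this derivation.
Hence ¬c is obligatory.

Obligatory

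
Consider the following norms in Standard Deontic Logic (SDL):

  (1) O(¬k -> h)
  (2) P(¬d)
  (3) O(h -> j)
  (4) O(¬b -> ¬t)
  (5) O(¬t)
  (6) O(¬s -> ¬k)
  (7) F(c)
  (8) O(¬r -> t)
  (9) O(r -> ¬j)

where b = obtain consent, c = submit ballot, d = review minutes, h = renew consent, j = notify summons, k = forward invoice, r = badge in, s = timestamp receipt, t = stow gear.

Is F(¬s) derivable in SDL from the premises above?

Premise 5 states O(¬t) outright.
The contrapositive of premise 8 (O(¬r -> t)) is O(¬t -> r), and O(¬t) is already established, so O(r).
Premise 9 is O(r -> ¬j); since O(r), deontic closure gives O(¬j).
Premise 3, O(h -> j), contraposes to O(¬j -> ¬h); with O(¬j) we get O(¬h).
Premise 1 is O(¬k -> h); contrapositively O(¬h -> k). Since O(¬h) holds, K gives O(k).
Premise 6 is O(¬s -> ¬k); contrapositively O(k -> s). Since O(k) holds, K gives O(s).
Premises 2, 4, 7 do not contribute to this derivation.
So O(s) holds, i.e. F(¬s). The claim follows.

Yes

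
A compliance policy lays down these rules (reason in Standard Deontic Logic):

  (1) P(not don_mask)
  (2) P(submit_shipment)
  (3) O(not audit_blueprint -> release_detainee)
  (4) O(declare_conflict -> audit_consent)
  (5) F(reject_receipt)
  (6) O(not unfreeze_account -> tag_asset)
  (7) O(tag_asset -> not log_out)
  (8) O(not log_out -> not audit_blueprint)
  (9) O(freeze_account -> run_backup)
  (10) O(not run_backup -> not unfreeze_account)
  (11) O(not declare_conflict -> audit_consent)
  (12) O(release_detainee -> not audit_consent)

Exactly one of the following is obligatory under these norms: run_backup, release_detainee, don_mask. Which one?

Premises 4 and 11 cover both cases: O(declare_conflict -> audit_consent) and O(not declare_conflict -> audit_consent). Since declare_conflict ∨ not declare_conflict is a tautology, O(audit_consent) follows.
The contrapositive of premise 12 (O(release_detainee -> not audit_consent)) is O(audit_consent -> not release_detainee), and O(audit_consent) is already established, so O(not release_detainee).
Premise 3, O(not audit_blueprint -> release_detainee), contraposes to O(not release_detainee -> audit_blueprint); with O(not release_detainee) we get O(audit_blueprint).
Premise 8, O(not log_out -> not audit_blueprint), contraposes to O(audit_blueprint -> log_out); with O(audit_blueprint) we get O(log_out).
Premise 7, O(tag_asset -> not log_out), contraposes to O(log_out -> not tag_asset); with O(log_out) we get O(not tag_asset).
Premise 6 is O(not unfreeze_account -> tag_asset); contrapositively O(not tag_asset -> unfreeze_account). Since O(not tag_asset) holds, K gives O(unfreeze_account).
Premise 10, O(not run_backup -> not unfreeze_account), contraposes to O(unfreeze_account -> run_backup); with O(unfreeze_account) we get O(run_backup).
So O(run_backup) holds — run_backup is obligatory. None of the other listed options is made obligatory by any chain of premises.

run_backup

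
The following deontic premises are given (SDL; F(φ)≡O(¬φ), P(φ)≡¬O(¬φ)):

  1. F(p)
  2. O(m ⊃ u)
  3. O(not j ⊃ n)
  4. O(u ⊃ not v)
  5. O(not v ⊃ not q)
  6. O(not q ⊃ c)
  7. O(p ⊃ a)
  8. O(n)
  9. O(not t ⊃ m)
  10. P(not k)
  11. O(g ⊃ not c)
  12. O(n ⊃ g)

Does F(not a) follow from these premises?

No

Premise 7 is O(p ⊃ a), but O(p) is not derivable from the premises, so it does not yield O(a).
No other premise forces O(a). An ideal world satisfying every premise can still have not a true, so F(not a) is not derivable.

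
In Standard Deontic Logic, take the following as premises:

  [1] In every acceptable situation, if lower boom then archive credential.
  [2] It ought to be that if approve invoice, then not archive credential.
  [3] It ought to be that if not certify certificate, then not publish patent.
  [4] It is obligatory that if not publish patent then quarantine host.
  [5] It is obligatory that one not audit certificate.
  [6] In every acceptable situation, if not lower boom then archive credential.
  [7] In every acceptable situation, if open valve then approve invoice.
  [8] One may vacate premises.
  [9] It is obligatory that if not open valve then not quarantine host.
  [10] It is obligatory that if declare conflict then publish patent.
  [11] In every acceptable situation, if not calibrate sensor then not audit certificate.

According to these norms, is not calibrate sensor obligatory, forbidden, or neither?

Neither

Premise 11 is O(¬calibrate_sensor → ¬audit_certificate); even if O(¬audit_certificate) held, inferring O(¬calibrate_sensor) would be affirming the consequent — invalid.
No premise or chain of K-axiom applications forces O(¬calibrate_sensor), and none forces O(calibrate_sensor). So ¬calibrate_sensor is neither obligatory nor forbidden under these norms.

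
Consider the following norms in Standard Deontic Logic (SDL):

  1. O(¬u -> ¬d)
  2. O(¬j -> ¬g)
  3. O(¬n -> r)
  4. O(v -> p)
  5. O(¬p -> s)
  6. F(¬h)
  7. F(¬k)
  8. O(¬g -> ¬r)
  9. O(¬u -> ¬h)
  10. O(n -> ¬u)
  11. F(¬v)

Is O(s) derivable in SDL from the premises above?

Premise 5 is O(¬p -> s), but O(¬p) is not derivable from the premises, so it does not yield O(s).
No other premise forces O(s). An ideal world satisfying every premise can still have s false, so O(s) is not derivable.

No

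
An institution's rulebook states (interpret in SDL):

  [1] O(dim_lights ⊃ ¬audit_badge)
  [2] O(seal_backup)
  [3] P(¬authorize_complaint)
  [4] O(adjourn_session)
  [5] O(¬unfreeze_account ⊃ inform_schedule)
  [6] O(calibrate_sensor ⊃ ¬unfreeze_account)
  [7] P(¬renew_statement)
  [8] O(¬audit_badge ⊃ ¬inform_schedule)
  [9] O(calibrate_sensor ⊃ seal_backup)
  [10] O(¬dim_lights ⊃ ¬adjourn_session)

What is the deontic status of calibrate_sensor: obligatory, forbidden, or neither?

Forbidden

From premise 4 we have O(adjourn_session).
The contrapositive of premise 10 (O(¬dim_lights ⊃ ¬adjourn_session)) is O(adjourn_session ⊃ dim_lights), and O(adjourn_session) is already established, so O(dim_lights).
Premise 1 is O(dim_lights ⊃ ¬audit_badge); since O(dim_lights), deontic closure gives O(¬audit_badge).
With premise 8, O(¬audit_badge ⊃ ¬inform_schedule), the K-axiom yields O(¬inform_schedule).
Premise 5, O(¬unfreeze_account ⊃ inform_schedule), contraposes to O(¬inform_schedule ⊃ unfreeze_account); with O(¬inform_schedule) we get O(unfreeze_account).
Premise 6, O(calibrate_sensor ⊃ ¬unfreeze_account), contraposes to O(unfreeze_account ⊃ ¬calibrate_sensor); with O(unfreeze_account) we get O(¬calibrate_sensor).
Premises 2, 3, 7, 9 do not contribute to this derivation.
Thus O(¬calibrate_sensor), which is F(calibrate_sensor): calibrate_sensor is forbidden.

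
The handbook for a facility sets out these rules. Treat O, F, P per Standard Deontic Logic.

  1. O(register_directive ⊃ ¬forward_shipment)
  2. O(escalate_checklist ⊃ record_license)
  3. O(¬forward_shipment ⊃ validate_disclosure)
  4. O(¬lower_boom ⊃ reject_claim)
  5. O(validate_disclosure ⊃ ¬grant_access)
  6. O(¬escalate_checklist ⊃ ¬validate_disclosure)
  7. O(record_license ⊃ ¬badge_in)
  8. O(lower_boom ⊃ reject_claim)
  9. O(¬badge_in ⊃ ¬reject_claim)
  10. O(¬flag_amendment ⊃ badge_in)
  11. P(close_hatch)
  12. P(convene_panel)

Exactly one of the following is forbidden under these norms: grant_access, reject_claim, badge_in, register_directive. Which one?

By case analysis on lower_boom: premise 8 gives O(lower_boom ⊃ reject_claim) and premise 4 gives O(¬lower_boom ⊃ reject_claim), so O(reject_claim) either way.
The contrapositive of premise 9 (O(¬badge_in ⊃ ¬reject_claim)) is O(reject_claim ⊃ badge_in), and O(reject_claim) is already established, so O(badge_in).
Premise 7, O(record_license ⊃ ¬badge_in), contraposes to O(badge_in ⊃ ¬record_license); with O(badge_in) we get O(¬record_license).
Premise 2 is O(escalate_checklist ⊃ record_license); contrapositively O(¬record_license ⊃ ¬escalate_checklist). Since O(¬record_license) holds, K gives O(¬escalate_checklist).
With premise 6, O(¬escalate_checklist ⊃ ¬validate_disclosure), the K-axiom yields O(¬validate_disclosure).
Premise 3 is O(¬forward_shipment ⊃ validate_disclosure); contrapositively O(¬validate_disclosure ⊃ forward_shipment). Since O(¬validate_disclosure) holds, K gives O(forward_shipment).
Premise 1, O(register_directive ⊃ ¬forward_shipment), contraposes to O(forward_shipment ⊃ ¬register_directive); with O(forward_shipment) we get O(¬register_directive).
So O(¬register_directive) holds, i.e. register_directive is forbidden. None of the other listed options is forbidden under the premises.

register_directive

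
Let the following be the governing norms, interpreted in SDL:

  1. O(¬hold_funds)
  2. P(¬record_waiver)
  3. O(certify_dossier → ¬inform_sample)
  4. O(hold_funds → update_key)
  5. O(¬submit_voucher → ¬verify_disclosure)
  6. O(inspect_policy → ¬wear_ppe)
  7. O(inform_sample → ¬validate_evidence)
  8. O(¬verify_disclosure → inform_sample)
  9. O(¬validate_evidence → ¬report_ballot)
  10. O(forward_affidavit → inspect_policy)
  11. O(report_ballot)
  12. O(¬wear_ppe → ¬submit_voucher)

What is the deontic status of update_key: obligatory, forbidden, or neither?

Neither

Premise 4 is O(hold_funds → update_key), but O(hold_funds) is not derivable from the premises, so it does not yield O(update_key).
No premise or chain of K-axiom applications forces O(update_key), and none forces O(¬update_key). So update_key is neither obligatory nor forbidden under these norms.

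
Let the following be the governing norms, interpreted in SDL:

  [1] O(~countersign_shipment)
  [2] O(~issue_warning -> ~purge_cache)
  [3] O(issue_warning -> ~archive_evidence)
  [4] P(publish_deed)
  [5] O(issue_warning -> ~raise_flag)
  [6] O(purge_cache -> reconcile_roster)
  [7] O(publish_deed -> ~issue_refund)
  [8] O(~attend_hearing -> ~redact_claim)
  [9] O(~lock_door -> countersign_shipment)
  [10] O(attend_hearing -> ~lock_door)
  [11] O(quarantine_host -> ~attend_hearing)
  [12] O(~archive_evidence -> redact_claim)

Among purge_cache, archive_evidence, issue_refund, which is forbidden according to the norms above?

purge_cache

Premise 1 states O(~countersign_shipment) outright.
Premise 9 is O(~lock_door -> countersign_shipment); contrapositively O(~countersign_shipment -> lock_door). Since O(~countersign_shipment) holds, K gives O(lock_door).
Premise 10, O(attend_hearing -> ~lock_door), contraposes to O(lock_door -> ~attend_hearing); with O(lock_door) we get O(~attend_hearing).
Applying K to premise 8 (O(~attend_hearing -> ~redact_claim)) and O(~attend_hearing) yields O(~redact_claim).
Premise 12, O(~archive_evidence -> redact_claim), contraposes to O(~redact_claim -> archive_evidence); with O(~redact_claim) we get O(archive_evidence).
Premise 3, O(issue_warning -> ~archive_evidence), contraposes to O(archive_evidence -> ~issue_warning); with O(archive_evidence) we get O(~issue_warning).
With premise 2, O(~issue_warning -> ~purge_cache), the K-axiom yields O(~purge_cache).
So O(~purge_cache) holds, i.e. purge_cache is forbidden. None of the other listed options is forbidden under the premises.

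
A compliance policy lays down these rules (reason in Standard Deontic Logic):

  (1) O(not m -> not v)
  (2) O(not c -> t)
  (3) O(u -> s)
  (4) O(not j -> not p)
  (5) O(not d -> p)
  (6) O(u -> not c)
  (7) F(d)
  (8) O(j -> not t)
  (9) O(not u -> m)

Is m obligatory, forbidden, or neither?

Premise 7, F(d), is equivalent to O(not d).
Premise 5 is O(not d -> p); since O(not d), deontic closure gives O(p).
Premise 4 is O(not j -> not p); contrapositively O(p -> j). Since O(p) holds, K gives O(j).
Applying K to premise 8 (O(j -> not t)) and O(j) yields O(not t).
The contrapositive of premise 2 (O(not c -> t)) is O(not t -> c), and O(not t) is already established, so O(c).
Premise 6, O(u -> not c), contraposes to O(c -> not u); with O(c) we get O(not u).
With premise 9, O(not u -> m), the K-axiom yields O(m).
Premises 1, 3 do not contribute to this derivation.
Hence m is obligatory.

Obligatory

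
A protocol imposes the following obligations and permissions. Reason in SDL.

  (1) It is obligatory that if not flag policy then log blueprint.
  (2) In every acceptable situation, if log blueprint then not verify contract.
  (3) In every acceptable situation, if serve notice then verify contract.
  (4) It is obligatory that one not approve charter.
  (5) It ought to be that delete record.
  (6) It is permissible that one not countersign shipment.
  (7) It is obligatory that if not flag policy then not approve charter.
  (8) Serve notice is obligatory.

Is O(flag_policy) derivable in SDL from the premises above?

From premise 8 we have O(serve_notice).
Premise 3 is O(serve_notice → verify_contract); since O(serve_notice), deontic closure gives O(verify_contract).
Premise 2 is O(log_blueprint → ¬verify_contract); contrapositively O(verify_contract → ¬log_blueprint). Since O(verify_contract) holds, K gives O(¬log_blueprint).
The contrapositive of premise 1 (O(¬flag_policy → log_blueprint)) is O(¬log_blueprint → flag_policy), and O(¬log_blueprint) is already established, so O(flag_policy).
Premises 4, 5, 6, 7 do not contribute to this derivation.
So O(flag_policy) follows.

Yes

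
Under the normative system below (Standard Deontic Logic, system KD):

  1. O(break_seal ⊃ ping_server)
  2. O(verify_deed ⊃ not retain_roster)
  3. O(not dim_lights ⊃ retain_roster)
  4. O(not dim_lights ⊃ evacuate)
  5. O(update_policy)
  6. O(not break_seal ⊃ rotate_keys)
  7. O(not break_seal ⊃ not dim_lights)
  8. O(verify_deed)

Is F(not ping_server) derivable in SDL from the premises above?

Yes

Premise 8 states O(verify_deed) outright.
From O(verify_deed) and premise 2, O(verify_deed ⊃ not retain_roster), we obtain O(not retain_roster).
Premise 3 is O(not dim_lights ⊃ retain_roster); contrapositively O(not retain_roster ⊃ dim_lights). Since O(not retain_roster) holds, K gives O(dim_lights).
The contrapositive of premise 7 (O(not break_seal ⊃ not dim_lights)) is O(dim_lights ⊃ break_seal), and O(dim_lights) is already established, so O(break_seal).
From O(break_seal) and premise 1, O(break_seal ⊃ ping_server), we obtain O(ping_server).
Premises 4, 5, 6 do not contribute to this derivation.
So O(ping_server) holds, i.e. F(not ping_server). The claim follows.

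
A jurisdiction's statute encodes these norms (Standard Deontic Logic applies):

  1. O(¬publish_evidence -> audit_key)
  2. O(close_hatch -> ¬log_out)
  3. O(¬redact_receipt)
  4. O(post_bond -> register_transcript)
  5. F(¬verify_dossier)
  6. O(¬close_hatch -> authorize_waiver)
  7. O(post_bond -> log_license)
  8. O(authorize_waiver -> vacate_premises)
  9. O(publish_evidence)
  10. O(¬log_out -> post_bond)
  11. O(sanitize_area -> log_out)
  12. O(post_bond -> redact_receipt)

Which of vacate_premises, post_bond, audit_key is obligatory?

vacate_premises

From premise 3 we have O(¬redact_receipt).
The contrapositive of premise 12 (O(post_bond -> redact_receipt)) is O(¬redact_receipt -> ¬post_bond), and O(¬redact_receipt) is already established, so O(¬post_bond).
Premise 10, O(¬log_out -> post_bond), contraposes to O(¬post_bond -> log_out); with O(¬post_bond) we get O(log_out).
Premise 2 is O(close_hatch -> ¬log_out); contrapositively O(log_out -> ¬close_hatch). Since O(log_out) holds, K gives O(¬close_hatch).
Applying K to premise 6 (O(¬close_hatch -> authorize_waiver)) and O(¬close_hatch) yields O(authorize_waiver).
With premise 8, O(authorize_waiver -> vacate_premises), the K-axiom yields O(vacate_premises).
So O(vacate_premises) holds — vacate_premises is obligatory. None of the other listed options is made obligatory by any chain of premises.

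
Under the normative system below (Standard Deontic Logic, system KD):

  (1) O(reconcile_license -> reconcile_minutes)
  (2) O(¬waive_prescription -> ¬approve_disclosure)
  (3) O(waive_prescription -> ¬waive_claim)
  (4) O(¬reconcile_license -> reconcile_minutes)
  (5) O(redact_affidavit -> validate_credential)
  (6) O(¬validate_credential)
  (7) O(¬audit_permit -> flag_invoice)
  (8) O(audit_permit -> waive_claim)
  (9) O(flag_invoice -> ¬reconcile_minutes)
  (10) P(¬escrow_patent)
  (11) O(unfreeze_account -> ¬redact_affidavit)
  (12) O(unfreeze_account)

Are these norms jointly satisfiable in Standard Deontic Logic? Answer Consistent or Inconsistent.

Consistent

Premise 5 is O(redact_affidavit -> validate_credential), but O(redact_affidavit) is not derivable from the premises, so it does not yield O(validate_credential).
So O(validate_credential) is not derivable, and the apparent clash with O(¬validate_credential) does not arise.
A world satisfying every obligation exists (e.g. approve_disclosure=false, audit_permit=true, escrow_patent=false, flag_invoice=false, reconcile_license=false, reconcile_minutes=true, redact_affidavit=false, unfreeze_account=true, validate_credential=false, waive_claim=true, waive_prescription=false); no atom is both obligatory and forbidden, so the set is consistent.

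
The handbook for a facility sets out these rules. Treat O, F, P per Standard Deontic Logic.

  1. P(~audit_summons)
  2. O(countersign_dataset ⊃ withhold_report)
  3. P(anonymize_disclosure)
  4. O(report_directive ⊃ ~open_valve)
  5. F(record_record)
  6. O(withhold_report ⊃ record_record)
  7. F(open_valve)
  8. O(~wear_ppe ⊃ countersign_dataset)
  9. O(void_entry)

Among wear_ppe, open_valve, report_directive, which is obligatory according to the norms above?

Premise 5, F(record_record), is equivalent to O(~record_record).
Premise 6, O(withhold_report ⊃ record_record), contraposes to O(~record_record ⊃ ~withhold_report); with O(~record_record) we get O(~withhold_report).
Premise 2, O(countersign_dataset ⊃ withhold_report), contraposes to O(~withhold_report ⊃ ~countersign_dataset); with O(~withhold_report) we get O(~countersign_dataset).
Premise 8, O(~wear_ppe ⊃ countersign_dataset), contraposes to O(~countersign_dataset ⊃ wear_ppe); with O(~countersign_dataset) we get O(wear_ppe).
So O(wear_ppe) holds — wear_ppe is obligatory. None of the other listed options is made obligatory by any chain of premises.

wear_ppe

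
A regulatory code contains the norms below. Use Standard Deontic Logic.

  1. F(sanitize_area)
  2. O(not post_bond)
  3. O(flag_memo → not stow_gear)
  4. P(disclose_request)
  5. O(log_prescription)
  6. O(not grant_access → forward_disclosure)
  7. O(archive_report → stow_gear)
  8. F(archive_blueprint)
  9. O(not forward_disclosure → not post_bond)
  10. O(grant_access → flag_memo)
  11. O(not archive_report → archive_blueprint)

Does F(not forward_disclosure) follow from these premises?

Yes

Premise 8 is F(archive_blueprint), i.e. O(not archive_blueprint).
Premise 11, O(not archive_report → archive_blueprint), contraposes to O(not archive_blueprint → archive_report); with O(not archive_blueprint) we get O(archive_report).
With premise 7, O(archive_report → stow_gear), the K-axiom yields O(stow_gear).
Premise 3 is O(flag_memo → not stow_gear); contrapositively O(stow_gear → not flag_memo). Since O(stow_gear) holds, K gives O(not flag_memo).
The contrapositive of premise 10 (O(grant_access → flag_memo)) is O(not flag_memo → not grant_access), and O(not flag_memo) is already established, so O(not grant_access).
Premise 6 is O(not grant_access → forward_disclosure); since O(not grant_access), deontic closure gives O(forward_disclosure).
Premises 1, 2, 4, 5, 9 do not contribute to this derivation.
So O(forward_disclosure) holds, i.e. F(not forward_disclosure). The claim follows.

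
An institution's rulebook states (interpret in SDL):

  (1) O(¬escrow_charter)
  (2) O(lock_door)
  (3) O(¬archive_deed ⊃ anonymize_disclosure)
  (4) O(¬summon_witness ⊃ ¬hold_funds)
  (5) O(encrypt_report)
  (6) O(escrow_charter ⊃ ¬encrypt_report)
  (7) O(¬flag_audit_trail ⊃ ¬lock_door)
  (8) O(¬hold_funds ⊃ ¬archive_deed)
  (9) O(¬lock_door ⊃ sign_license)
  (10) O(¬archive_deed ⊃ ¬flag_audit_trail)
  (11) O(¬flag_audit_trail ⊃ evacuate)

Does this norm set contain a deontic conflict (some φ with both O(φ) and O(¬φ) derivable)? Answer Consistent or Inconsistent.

Consistent

Premise 6 is O(escrow_charter ⊃ ¬encrypt_report), but O(escrow_charter) is not derivable from the premises, so it does not yield O(¬encrypt_report).
So O(¬encrypt_report) is not derivable, and the apparent clash with O(encrypt_report) does not arise.
A world satisfying every obligation exists (e.g. anonymize_disclosure=false, archive_deed=true, encrypt_report=true, escrow_charter=false, evacuate=false, flag_audit_trail=true, hold_funds=true, lock_door=true, sign_license=false, summon_witness=true); no atom is both obligatory and forbidden, so the set is consistent.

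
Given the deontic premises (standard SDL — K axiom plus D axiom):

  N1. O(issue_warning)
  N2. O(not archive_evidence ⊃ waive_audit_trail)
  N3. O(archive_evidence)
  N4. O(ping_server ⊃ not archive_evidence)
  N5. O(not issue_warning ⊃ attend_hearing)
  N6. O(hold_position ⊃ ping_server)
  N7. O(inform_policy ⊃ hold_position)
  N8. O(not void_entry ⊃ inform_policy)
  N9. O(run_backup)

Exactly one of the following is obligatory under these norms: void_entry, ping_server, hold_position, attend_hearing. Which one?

void_entry

From premise 3 we have O(archive_evidence).
The contrapositive of premise 4 (O(ping_server ⊃ not archive_evidence)) is O(archive_evidence ⊃ not ping_server), and O(archive_evidence) is already established, so O(not ping_server).
Premise 6 is O(hold_position ⊃ ping_server); contrapositively O(not ping_server ⊃ not hold_position). Since O(not ping_server) holds, K gives O(not hold_position).
Premise 7 is O(inform_policy ⊃ hold_position); contrapositively O(not hold_position ⊃ not inform_policy). Since O(not hold_position) holds, K gives O(not inform_policy).
Premise 8, O(not void_entry ⊃ inform_policy), contraposes to O(not inform_policy ⊃ void_entry); with O(not inform_policy) we get O(void_entry).
So O(void_entry) holds — void_entry is obligatory. None of the other listed options is made obligatory by any chain of premises.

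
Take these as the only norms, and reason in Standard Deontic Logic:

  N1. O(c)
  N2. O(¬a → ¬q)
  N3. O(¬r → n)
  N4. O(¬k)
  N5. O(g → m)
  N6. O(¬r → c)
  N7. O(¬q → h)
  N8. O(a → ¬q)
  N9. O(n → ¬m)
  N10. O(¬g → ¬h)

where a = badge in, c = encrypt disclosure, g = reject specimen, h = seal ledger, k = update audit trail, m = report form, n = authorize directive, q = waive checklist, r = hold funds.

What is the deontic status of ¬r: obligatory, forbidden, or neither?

Premises 8 and 2 are O(a → ¬q) and O(¬a → ¬q); every ideal world satisfies a or ¬a, so in either case ¬q holds — hence O(¬q).
Premise 7 is O(¬q → h); since O(¬q), deontic closure gives O(h).
Premise 10 is O(¬g → ¬h); contrapositively O(h → g). Since O(h) holds, K gives O(g).
Premise 5 is O(g → m); since O(g), deontic closure gives O(m).
The contrapositive of premise 9 (O(n → ¬m)) is O(m → ¬n), and O(m) is already established, so O(¬n).
The contrapositive of premise 3 (O(¬r → n)) is O(¬n → r), and O(¬n) is already established, so O(r).
Premises 1, 4, 6 do not contribute to this derivation.
Thus O(r), which is F(¬r): ¬r is forbidden.

Forbidden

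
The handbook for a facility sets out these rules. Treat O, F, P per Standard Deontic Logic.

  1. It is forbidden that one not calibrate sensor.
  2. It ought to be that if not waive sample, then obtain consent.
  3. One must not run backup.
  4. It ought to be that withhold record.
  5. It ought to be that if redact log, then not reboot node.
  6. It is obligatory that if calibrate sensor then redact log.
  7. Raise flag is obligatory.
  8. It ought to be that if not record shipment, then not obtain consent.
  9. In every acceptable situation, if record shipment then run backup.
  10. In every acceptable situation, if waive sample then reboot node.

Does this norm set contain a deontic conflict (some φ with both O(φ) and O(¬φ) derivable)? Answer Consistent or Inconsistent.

F(¬calibrate_sensor) at premise 1 means O(calibrate_sensor).
With premise 6, O(calibrate_sensor → redact_log), the K-axiom yields O(redact_log).
Applying K to premise 5 (O(redact_log → ¬reboot_node)) and O(redact_log) yields O(¬reboot_node).
Premise 10, O(waive_sample → reboot_node), contraposes to O(¬reboot_node → ¬waive_sample); with O(¬reboot_node) we get O(¬waive_sample).
Premise 2 is O(¬waive_sample → obtain_consent); since O(¬waive_sample), deontic closure gives O(obtain_consent).
Premise 8, O(¬record_shipment → ¬obtain_consent), contraposes to O(obtain_consent → record_shipment); with O(obtain_consent) we get O(record_shipment).
With premise 9, O(record_shipment → run_backup), the K-axiom yields O(run_backup).
But premise 3, F(run_backup), means O(¬run_backup).
We now have both O(run_backup) and O(¬run_backup) — run_backup is simultaneously obligatory and forbidden, violating the D-axiom.

Inconsistent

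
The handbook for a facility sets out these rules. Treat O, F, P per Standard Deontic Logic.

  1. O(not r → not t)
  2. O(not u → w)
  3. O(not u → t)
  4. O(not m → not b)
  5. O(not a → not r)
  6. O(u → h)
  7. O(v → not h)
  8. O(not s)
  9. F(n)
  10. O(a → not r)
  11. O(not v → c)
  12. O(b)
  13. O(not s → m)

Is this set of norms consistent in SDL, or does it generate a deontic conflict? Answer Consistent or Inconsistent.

Consistent

Premise 4 is O(not m → not b), but O(not m) is not derivable from the premises, so it does not yield O(not b).
So O(not b) is not derivable, and the apparent clash with O(b) does not arise.
A world satisfying every obligation exists (e.g. a=false, b=true, c=true, h=true, m=true, n=false, r=false, s=false, t=false, u=true, v=false, w=false); no atom is both obligatory and forbidden, so the set is consistent.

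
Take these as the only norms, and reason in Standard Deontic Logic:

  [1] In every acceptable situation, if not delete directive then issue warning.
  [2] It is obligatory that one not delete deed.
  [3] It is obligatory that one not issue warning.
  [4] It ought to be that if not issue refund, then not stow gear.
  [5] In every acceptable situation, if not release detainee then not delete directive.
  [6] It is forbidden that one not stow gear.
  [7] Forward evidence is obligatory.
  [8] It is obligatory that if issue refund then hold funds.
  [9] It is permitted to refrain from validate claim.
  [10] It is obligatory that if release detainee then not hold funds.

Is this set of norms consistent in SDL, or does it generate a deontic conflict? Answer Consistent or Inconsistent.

Inconsistent

Premise 6 is F(¬stow_gear), i.e. O(stow_gear).
Premise 4 is O(¬issue_refund → ¬stow_gear); contrapositively O(stow_gear → issue_refund). Since O(stow_gear) holds, K gives O(issue_refund).
Applying K to premise 8 (O(issue_refund → hold_funds)) and O(issue_refund) yields O(hold_funds).
Premise 10 is O(release_detainee → ¬hold_funds); contrapositively O(hold_funds → ¬release_detainee). Since O(hold_funds) holds, K gives O(¬release_detainee).
Premise 5 is O(¬release_detainee → ¬delete_directive); since O(¬release_detainee), deontic closure gives O(¬delete_directive).
Applying K to premise 1 (O(¬delete_directive → issue_warning)) and O(¬delete_directive) yields O(issue_warning).
Yet premise 3 states O(¬issue_warning).
We now have both O(issue_warning) and O(¬issue_warning) — issue_warning is simultaneously obligatory and forbidden, violating the D-axiom.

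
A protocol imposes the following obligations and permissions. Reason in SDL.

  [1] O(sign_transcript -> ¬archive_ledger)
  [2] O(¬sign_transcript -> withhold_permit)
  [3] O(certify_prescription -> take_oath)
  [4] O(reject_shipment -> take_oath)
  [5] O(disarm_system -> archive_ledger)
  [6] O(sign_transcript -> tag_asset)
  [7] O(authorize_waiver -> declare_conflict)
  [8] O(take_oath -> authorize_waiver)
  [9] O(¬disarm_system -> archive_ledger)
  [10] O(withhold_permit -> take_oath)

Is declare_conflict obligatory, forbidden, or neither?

Obligatory

By case analysis on disarm_system: premise 5 gives O(disarm_system -> archive_ledger) and premise 9 gives O(¬disarm_system -> archive_ledger), so O(archive_ledger) either way.
The contrapositive of premise 1 (O(sign_transcript -> ¬archive_ledger)) is O(archive_ledger -> ¬sign_transcript), and O(archive_ledger) is already established, so O(¬sign_transcript).
Applying K to premise 2 (O(¬sign_transcript -> withhold_permit)) and O(¬sign_transcript) yields O(withhold_permit).
Premise 10 is O(withhold_permit -> take_oath); since O(withhold_permit), deontic closure gives O(take_oath).
With premise 8, O(take_oath -> authorize_waiver), the K-axiom yields O(authorize_waiver).
From O(authorize_waiver) and premise 7, O(authorize_waiver -> declare_conflict), we obtain O(declare_conflict).
Premises 3, 4, 6 do not contribute to this derivation.
Hence declare_conflict is obligatory.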